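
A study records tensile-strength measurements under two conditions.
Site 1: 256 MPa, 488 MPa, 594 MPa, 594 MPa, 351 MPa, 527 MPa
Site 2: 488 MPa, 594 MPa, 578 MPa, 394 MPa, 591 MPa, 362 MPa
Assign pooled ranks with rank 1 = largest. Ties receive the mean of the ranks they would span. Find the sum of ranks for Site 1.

40.5

Sorted (descending): 594, 594, 594, 591, 578, 527, 488, 488, 394, 362, 351, 256
The 3 values of 594 occupy positions 1–3 → average rank 2.
The 2 values of 488 occupy positions 7–8 → average rank (7+8)/2 = 7.5.
Site 1 values → pooled ranks: 256→12, 488→7.5, 594→2, 594→2, 351→11, 527→6
Rank sum = 12 + 7.5 + 2 + 2 + 11 + 6 = 40.5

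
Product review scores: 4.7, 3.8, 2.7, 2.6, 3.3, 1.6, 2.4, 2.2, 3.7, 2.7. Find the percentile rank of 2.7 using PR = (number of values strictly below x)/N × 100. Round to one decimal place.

N = 10.
Strictly below 2.7: 4. Equal to 2.7: 2.
PR = 4/10 × 100 = 40.0

40.0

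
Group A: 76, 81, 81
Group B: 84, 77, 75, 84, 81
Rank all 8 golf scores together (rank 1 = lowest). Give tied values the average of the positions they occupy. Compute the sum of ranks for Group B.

24

Sorted (ascending): 75, 76, 77, 81, 81, 81, 84, 84
The 3 values of 81 occupy positions 4–6 → average rank 5.
The 2 values of 84 occupy positions 7–8 → average rank (7+8)/2 = 7.5.
Group B values → pooled ranks: 84→7.5, 77→3, 75→1, 84→7.5, 81→5
Rank sum = 7.5 + 3 + 1 + 7.5 + 5 = 24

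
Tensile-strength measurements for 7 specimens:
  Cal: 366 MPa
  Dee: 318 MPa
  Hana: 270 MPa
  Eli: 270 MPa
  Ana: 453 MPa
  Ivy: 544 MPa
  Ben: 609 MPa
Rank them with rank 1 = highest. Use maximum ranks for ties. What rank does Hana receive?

Sorted (descending): 609, 544, 453, 366, 318, 270, 270
The 2 values of 270 occupy positions 6–7 → each gets rank 7.
Hana has value 270 MPa → rank 7.

7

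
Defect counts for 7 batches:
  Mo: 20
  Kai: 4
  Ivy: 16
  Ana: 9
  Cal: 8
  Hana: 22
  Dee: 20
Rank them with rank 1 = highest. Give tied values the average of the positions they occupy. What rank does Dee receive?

Sorted (descending): 22, 20, 20, 16, 9, 8, 4
The 2 values of 20 occupy positions 2–3 → average rank (2+3)/2 = 2.5.
Dee has value 20 → rank 2.5.

2.5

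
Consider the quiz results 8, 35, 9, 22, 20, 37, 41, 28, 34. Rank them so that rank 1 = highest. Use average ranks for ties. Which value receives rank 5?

28

Sorted (descending): 41, 37, 35, 34, 28, 22, 20, 9, 8
No ties — each value takes its position as its rank.
Rank 5 → value 28.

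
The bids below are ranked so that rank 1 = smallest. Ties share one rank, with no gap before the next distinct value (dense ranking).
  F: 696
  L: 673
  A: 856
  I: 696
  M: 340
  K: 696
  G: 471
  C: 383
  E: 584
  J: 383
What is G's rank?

3

Sorted (ascending): 340, 383, 383, 471, 584, 673, 696, 696, 696, 856
The 2 values of 383 share dense rank 2.
The 3 values of 696 share dense rank 6.
Remaining distinct values take the next consecutive integers.
G has value 471 → rank 3.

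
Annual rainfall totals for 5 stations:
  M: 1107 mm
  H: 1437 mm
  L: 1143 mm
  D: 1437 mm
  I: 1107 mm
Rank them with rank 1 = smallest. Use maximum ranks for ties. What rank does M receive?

2

Sorted (ascending): 1107, 1107, 1143, 1437, 1437
The 2 values of 1107 occupy positions 1–2 → each gets rank 2.
The 2 values of 1437 occupy positions 4–5 → each gets rank 5.
M has value 1107 mm → rank 2.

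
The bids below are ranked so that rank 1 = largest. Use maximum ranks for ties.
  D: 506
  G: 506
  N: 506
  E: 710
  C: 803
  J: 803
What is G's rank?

6

Sorted (descending): 803, 803, 710, 506, 506, 506
The 2 values of 803 occupy positions 1–2 → each gets rank 2.
The 3 values of 506 occupy positions 4–6 → each gets rank 6.
G has value 506 → rank 6.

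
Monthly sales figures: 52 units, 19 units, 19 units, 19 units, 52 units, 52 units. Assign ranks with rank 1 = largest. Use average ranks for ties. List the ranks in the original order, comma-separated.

2, 5, 5, 5, 2, 2

Sorted (descending): 52, 52, 52, 19, 19, 19
The 3 values of 52 occupy positions 1–3 → average rank 2.
The 3 values of 19 occupy positions 4–6 → average rank 5.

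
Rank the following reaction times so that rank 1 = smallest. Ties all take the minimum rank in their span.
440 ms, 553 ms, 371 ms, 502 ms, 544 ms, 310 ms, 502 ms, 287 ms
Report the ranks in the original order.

Sorted (ascending): 287, 310, 371, 440, 502, 502, 544, 553
The 2 values of 502 occupy positions 5–6 → each gets rank 5.

4, 8, 3, 5, 7, 2, 5, 1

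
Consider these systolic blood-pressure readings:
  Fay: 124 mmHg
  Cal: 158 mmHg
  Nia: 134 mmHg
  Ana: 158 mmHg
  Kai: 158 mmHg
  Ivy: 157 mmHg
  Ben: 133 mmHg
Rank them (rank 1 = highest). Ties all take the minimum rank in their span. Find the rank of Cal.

1

Sorted (descending): 158, 158, 158, 157, 134, 133, 124
The 3 values of 158 occupy positions 1–3 → each gets rank 1.
Cal has value 158 mmHg → rank 1.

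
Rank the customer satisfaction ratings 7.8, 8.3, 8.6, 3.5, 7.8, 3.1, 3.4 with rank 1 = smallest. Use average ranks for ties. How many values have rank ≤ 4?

3

Sorted (ascending): 3.1, 3.4, 3.5, 7.8, 7.8, 8.3, 8.6
The 2 values of 7.8 occupy positions 4–5 → average rank (4+5)/2 = 4.5.
Ranks ≤ 4: {1, 2, 3} → 3 values.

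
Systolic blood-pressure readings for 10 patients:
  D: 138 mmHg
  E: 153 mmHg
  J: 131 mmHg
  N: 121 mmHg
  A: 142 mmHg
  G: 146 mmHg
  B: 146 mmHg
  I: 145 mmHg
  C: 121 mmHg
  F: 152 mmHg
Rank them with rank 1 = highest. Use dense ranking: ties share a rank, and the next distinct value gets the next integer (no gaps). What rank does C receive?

8

Sorted (descending): 153, 152, 146, 146, 145, 142, 138, 131, 121, 121
The 2 values of 146 share dense rank 3.
The 2 values of 121 share dense rank 8.
Remaining distinct values take the next consecutive integers.
C has value 121 mmHg → rank 8.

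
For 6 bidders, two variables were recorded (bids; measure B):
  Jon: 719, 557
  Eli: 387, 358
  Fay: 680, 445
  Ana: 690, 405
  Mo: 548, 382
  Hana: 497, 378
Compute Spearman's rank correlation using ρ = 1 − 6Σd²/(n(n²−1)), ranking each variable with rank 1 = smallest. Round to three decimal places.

0.943

Ranks of variable 1: 6, 1, 4, 5, 3, 2
Ranks of variable 2: 6, 1, 5, 4, 3, 2
d = r₁ − r₂: 0, 0, -1, 1, 0, 0
d²: 0, 0, 1, 1, 0, 0; Σd² = 2
ρ = 1 − 6·2/(6·35) = 1 − 12/210 = 0.943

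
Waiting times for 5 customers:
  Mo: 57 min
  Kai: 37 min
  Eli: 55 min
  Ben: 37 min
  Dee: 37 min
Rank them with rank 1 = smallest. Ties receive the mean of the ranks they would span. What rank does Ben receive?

2

Sorted (ascending): 37, 37, 37, 55, 57
The 3 values of 37 occupy positions 1–3 → average rank 2.
Ben has value 37 min → rank 2.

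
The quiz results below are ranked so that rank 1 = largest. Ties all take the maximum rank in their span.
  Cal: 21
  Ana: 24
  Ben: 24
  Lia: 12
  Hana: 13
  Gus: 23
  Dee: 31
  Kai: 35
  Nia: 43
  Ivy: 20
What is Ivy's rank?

8

Sorted (descending): 43, 35, 31, 24, 24, 23, 21, 20, 13, 12
The 2 values of 24 occupy positions 4–5 → each gets rank 5.
Ivy has value 20 → rank 8.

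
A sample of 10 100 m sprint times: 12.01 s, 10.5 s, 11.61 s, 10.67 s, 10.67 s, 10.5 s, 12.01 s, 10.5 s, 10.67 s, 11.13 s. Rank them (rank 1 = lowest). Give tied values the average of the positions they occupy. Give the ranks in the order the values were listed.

Sorted (ascending): 10.5, 10.5, 10.5, 10.67, 10.67, 10.67, 11.13, 11.61, 12.01, 12.01
The 3 values of 10.5 occupy positions 1–3 → average rank 2.
The 3 values of 10.67 occupy positions 4–6 → average rank 5.
The 2 values of 12.01 occupy positions 9–10 → average rank (9+10)/2 = 9.5.

9.5, 2, 8, 5, 5, 2, 9.5, 2, 5, 7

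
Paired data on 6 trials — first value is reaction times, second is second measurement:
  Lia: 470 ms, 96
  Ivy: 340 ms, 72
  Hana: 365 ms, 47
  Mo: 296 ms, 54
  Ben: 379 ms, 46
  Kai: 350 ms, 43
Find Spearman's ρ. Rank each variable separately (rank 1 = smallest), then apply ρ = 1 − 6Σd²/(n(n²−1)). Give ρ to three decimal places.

0.086

Ranks of variable 1: 6, 2, 4, 1, 5, 3
Ranks of variable 2: 6, 5, 3, 4, 2, 1
d = r₁ − r₂: 0, -3, 1, -3, 3, 2
d²: 0, 9, 1, 9, 9, 4; Σd² = 32
ρ = 1 − 6·32/(6·35) = 1 − 192/210 = 0.086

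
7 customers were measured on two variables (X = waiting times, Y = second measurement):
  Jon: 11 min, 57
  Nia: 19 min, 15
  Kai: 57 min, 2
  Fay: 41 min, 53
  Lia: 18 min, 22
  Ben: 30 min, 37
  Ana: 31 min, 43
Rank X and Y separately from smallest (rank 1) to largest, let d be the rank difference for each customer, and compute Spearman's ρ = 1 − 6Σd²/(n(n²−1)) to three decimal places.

-0.321

Ranks of variable 1: 1, 3, 7, 6, 2, 4, 5
Ranks of variable 2: 7, 2, 1, 6, 3, 4, 5
d = r₁ − r₂: -6, 1, 6, 0, -1, 0, 0
d²: 36, 1, 36, 0, 1, 0, 0; Σd² = 74
ρ = 1 − 6·74/(7·48) = 1 − 444/336 = -0.321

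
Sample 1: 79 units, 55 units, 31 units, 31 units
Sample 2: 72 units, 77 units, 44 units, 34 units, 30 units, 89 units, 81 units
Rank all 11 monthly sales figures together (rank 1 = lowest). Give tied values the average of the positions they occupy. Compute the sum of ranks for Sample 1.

20

Sorted (ascending): 30, 31, 31, 34, 44, 55, 72, 77, 79, 81, 89
The 2 values of 31 occupy positions 2–3 → average rank (2+3)/2 = 2.5.
Sample 1 values → pooled ranks: 79→9, 55→6, 31→2.5, 31→2.5
Rank sum = 9 + 6 + 2.5 + 2.5 = 20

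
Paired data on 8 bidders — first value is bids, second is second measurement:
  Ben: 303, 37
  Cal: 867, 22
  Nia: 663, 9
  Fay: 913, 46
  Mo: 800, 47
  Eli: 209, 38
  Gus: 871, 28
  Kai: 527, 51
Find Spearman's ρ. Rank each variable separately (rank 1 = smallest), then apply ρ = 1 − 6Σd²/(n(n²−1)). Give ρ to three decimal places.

-0.119

Ranks of variable 1: 2, 6, 4, 8, 5, 1, 7, 3
Ranks of variable 2: 4, 2, 1, 6, 7, 5, 3, 8
d = r₁ − r₂: -2, 4, 3, 2, -2, -4, 4, -5
d²: 4, 16, 9, 4, 4, 16, 16, 25; Σd² = 94
ρ = 1 − 6·94/(8·63) = 1 − 564/504 = -0.119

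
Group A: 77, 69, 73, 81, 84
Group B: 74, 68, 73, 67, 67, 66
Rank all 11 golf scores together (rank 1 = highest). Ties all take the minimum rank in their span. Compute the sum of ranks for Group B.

Sorted (descending): 84, 81, 77, 74, 73, 73, 69, 68, 67, 67, 66
The 2 values of 73 occupy positions 5–6 → each gets rank 5.
The 2 values of 67 occupy positions 9–10 → each gets rank 9.
Group B values → pooled ranks: 74→4, 68→8, 73→5, 67→9, 67→9, 66→11
Rank sum = 4 + 8 + 5 + 9 + 9 + 11 = 46

46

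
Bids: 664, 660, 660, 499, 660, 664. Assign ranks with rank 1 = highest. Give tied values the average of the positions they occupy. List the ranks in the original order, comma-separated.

1.5, 4, 4, 6, 4, 1.5

Sorted (descending): 664, 664, 660, 660, 660, 499
The 2 values of 664 occupy positions 1–2 → average rank (1+2)/2 = 1.5.
The 3 values of 660 occupy positions 3–5 → average rank 4.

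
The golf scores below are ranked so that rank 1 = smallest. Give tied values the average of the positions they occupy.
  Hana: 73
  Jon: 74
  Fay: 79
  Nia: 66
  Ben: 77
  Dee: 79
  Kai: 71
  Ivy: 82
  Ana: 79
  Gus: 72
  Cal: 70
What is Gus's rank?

4

Sorted (ascending): 66, 70, 71, 72, 73, 74, 77, 79, 79, 79, 82
The 3 values of 79 occupy positions 8–10 → average rank 9.
Gus has value 72 → rank 4.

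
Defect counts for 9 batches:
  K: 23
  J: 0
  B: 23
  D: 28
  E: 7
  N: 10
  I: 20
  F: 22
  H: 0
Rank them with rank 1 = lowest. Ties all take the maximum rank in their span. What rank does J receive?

2

Sorted (ascending): 0, 0, 7, 10, 20, 22, 23, 23, 28
The 2 values of 0 occupy positions 1–2 → each gets rank 2.
The 2 values of 23 occupy positions 7–8 → each gets rank 8.
J has value 0 → rank 2.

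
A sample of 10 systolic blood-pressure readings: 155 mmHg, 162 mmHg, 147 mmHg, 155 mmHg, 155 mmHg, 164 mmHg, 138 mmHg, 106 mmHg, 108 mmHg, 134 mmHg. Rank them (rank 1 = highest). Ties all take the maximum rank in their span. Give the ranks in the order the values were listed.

5, 2, 6, 5, 5, 1, 7, 10, 9, 8

Sorted (descending): 164, 162, 155, 155, 155, 147, 138, 134, 108, 106
The 3 values of 155 occupy positions 3–5 → each gets rank 5.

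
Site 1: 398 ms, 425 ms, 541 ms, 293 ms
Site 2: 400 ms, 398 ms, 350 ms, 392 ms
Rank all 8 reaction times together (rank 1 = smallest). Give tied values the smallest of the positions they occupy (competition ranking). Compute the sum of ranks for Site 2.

15

Sorted (ascending): 293, 350, 392, 398, 398, 400, 425, 541
The 2 values of 398 occupy positions 4–5 → each gets rank 4.
Site 2 values → pooled ranks: 400→6, 398→4, 350→2, 392→3
Rank sum = 6 + 4 + 2 + 3 = 15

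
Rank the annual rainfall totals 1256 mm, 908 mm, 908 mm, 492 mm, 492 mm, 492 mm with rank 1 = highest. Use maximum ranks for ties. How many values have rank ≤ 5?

3

Sorted (descending): 1256, 908, 908, 492, 492, 492
The 2 values of 908 occupy positions 2–3 → each gets rank 3.
The 3 values of 492 occupy positions 4–6 → each gets rank 6.
Ranks ≤ 5: {1, 3, 3} → 3 values.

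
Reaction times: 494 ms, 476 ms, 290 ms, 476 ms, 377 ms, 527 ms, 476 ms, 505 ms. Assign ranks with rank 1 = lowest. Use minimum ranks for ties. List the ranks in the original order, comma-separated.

Sorted (ascending): 290, 377, 476, 476, 476, 494, 505, 527
The 3 values of 476 occupy positions 3–5 → each gets rank 3.

6, 3, 1, 3, 2, 8, 3, 7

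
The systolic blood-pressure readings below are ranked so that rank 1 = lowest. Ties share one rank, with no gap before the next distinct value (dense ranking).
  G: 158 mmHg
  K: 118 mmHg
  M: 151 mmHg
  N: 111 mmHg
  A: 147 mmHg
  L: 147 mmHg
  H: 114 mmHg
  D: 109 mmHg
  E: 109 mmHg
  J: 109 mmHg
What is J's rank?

1

Sorted (ascending): 109, 109, 109, 111, 114, 118, 147, 147, 151, 158
The 3 values of 109 share dense rank 1.
The 2 values of 147 share dense rank 5.
Remaining distinct values take the next consecutive integers.
J has value 109 mmHg → rank 1.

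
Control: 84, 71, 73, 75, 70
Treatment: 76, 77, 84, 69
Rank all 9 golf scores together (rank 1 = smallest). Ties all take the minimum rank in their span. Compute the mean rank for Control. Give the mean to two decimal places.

Sorted (ascending): 69, 70, 71, 73, 75, 76, 77, 84, 84
The 2 values of 84 occupy positions 8–9 → each gets rank 8.
Control values → pooled ranks: 84→8, 71→3, 73→4, 75→5, 70→2
Mean rank = (8 + 3 + 4 + 5 + 2) / 5 = 4.40

4.40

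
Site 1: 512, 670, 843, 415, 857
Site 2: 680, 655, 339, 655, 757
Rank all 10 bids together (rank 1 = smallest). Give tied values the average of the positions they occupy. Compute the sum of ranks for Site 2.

25

Sorted (ascending): 339, 415, 512, 655, 655, 670, 680, 757, 843, 857
The 2 values of 655 occupy positions 4–5 → average rank (4+5)/2 = 4.5.
Site 2 values → pooled ranks: 680→7, 655→4.5, 339→1, 655→4.5, 757→8
Rank sum = 7 + 4.5 + 1 + 4.5 + 8 = 25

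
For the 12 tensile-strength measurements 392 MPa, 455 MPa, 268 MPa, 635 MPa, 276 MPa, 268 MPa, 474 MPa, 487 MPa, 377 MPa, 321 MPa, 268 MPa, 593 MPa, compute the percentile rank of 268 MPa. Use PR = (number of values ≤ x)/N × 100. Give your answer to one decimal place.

N = 12.
Strictly below 268: 0. Equal to 268: 3.
PR = 3/12 × 100 = 25.0

25.0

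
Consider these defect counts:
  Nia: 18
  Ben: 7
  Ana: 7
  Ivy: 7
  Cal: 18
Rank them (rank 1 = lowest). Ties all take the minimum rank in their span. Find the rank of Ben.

Sorted (ascending): 7, 7, 7, 18, 18
The 3 values of 7 occupy positions 1–3 → each gets rank 1.
The 2 values of 18 occupy positions 4–5 → each gets rank 4.
Ben has value 7 → rank 1.

1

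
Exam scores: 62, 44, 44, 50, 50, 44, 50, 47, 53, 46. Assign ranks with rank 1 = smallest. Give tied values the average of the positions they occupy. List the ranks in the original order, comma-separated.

10, 2, 2, 7, 7, 2, 7, 5, 9, 4

Sorted (ascending): 44, 44, 44, 46, 47, 50, 50, 50, 53, 62
The 3 values of 44 occupy positions 1–3 → average rank 2.
The 3 values of 50 occupy positions 6–8 → average rank 7.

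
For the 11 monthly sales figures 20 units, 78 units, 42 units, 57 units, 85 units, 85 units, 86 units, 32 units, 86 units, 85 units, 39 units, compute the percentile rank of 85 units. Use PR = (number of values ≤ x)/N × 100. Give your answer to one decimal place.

81.8

N = 11.
Strictly below 85: 6. Equal to 85: 3.
PR = 9/11 × 100 = 81.8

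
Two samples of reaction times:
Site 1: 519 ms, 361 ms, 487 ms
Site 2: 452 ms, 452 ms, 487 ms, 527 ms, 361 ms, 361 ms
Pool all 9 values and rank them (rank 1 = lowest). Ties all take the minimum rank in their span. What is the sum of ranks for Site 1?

Sorted (ascending): 361, 361, 361, 452, 452, 487, 487, 519, 527
The 3 values of 361 occupy positions 1–3 → each gets rank 1.
The 2 values of 452 occupy positions 4–5 → each gets rank 4.
The 2 values of 487 occupy positions 6–7 → each gets rank 6.
Site 1 values → pooled ranks: 519→8, 361→1, 487→6
Rank sum = 8 + 1 + 6 = 15

15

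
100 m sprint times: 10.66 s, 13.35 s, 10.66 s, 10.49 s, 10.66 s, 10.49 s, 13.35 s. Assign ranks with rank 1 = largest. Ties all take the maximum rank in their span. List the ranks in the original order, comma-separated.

Sorted (descending): 13.35, 13.35, 10.66, 10.66, 10.66, 10.49, 10.49
The 2 values of 13.35 occupy positions 1–2 → each gets rank 2.
The 3 values of 10.66 occupy positions 3–5 → each gets rank 5.
The 2 values of 10.49 occupy positions 6–7 → each gets rank 7.

5, 2, 5, 7, 5, 7, 2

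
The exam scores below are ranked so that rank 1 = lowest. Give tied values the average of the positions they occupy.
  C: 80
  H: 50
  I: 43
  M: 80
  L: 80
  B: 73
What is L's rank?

5

Sorted (ascending): 43, 50, 73, 80, 80, 80
The 3 values of 80 occupy positions 4–6 → average rank 5.
L has value 80 → rank 5.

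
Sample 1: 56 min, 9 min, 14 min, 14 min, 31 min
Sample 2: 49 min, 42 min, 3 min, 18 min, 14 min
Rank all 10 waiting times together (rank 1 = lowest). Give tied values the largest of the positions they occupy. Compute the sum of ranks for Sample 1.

29

Sorted (ascending): 3, 9, 14, 14, 14, 18, 31, 42, 49, 56
The 3 values of 14 occupy positions 3–5 → each gets rank 5.
Sample 1 values → pooled ranks: 56→10, 9→2, 14→5, 14→5, 31→7
Rank sum = 10 + 2 + 5 + 5 + 7 = 29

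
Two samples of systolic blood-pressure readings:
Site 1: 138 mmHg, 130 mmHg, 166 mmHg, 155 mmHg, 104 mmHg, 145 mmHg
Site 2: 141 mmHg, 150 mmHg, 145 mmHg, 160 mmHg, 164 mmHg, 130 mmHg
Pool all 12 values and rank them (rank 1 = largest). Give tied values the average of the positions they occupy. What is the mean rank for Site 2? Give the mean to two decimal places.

Sorted (descending): 166, 164, 160, 155, 150, 145, 145, 141, 138, 130, 130, 104
The 2 values of 145 occupy positions 6–7 → average rank (6+7)/2 = 6.5.
The 2 values of 130 occupy positions 10–11 → average rank (10+11)/2 = 10.5.
Site 2 values → pooled ranks: 141→8, 150→5, 145→6.5, 160→3, 164→2, 130→10.5
Mean rank = (8 + 5 + 6.5 + 3 + 2 + 10.5) / 6 = 5.83

5.83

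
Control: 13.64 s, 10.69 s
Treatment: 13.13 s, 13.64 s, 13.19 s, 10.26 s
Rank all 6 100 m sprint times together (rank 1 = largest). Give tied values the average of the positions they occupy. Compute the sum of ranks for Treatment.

Sorted (descending): 13.64, 13.64, 13.19, 13.13, 10.69, 10.26
The 2 values of 13.64 occupy positions 1–2 → average rank (1+2)/2 = 1.5.
Treatment values → pooled ranks: 13.13→4, 13.64→1.5, 13.19→3, 10.26→6
Rank sum = 4 + 1.5 + 3 + 6 = 14.5

14.5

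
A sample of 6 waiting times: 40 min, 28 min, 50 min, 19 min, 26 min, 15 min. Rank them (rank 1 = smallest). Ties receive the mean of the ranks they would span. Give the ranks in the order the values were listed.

5, 4, 6, 2, 3, 1

Sorted (ascending): 15, 19, 26, 28, 40, 50
No ties — each value takes its position as its rank.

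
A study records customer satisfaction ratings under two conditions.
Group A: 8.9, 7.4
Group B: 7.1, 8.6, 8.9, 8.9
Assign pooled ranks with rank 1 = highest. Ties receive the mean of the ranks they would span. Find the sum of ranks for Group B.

14

Sorted (descending): 8.9, 8.9, 8.9, 8.6, 7.4, 7.1
The 3 values of 8.9 occupy positions 1–3 → average rank 2.
Group B values → pooled ranks: 7.1→6, 8.6→4, 8.9→2, 8.9→2
Rank sum = 6 + 4 + 2 + 2 = 14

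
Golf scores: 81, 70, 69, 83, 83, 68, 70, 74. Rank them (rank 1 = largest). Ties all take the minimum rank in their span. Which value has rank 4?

74

Sorted (descending): 83, 83, 81, 74, 70, 70, 69, 68
The 2 values of 83 occupy positions 1–2 → each gets rank 1.
The 2 values of 70 occupy positions 5–6 → each gets rank 5.
Rank 4 → value 74.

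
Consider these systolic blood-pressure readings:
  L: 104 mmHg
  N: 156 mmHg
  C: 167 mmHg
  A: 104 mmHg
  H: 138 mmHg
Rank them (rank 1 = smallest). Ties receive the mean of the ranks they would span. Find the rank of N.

4

Sorted (ascending): 104, 104, 138, 156, 167
The 2 values of 104 occupy positions 1–2 → average rank (1+2)/2 = 1.5.
N has value 156 mmHg → rank 4.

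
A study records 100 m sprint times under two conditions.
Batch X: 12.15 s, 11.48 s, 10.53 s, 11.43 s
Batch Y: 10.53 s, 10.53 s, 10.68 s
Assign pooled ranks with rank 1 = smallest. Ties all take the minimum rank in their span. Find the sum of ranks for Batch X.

Sorted (ascending): 10.53, 10.53, 10.53, 10.68, 11.43, 11.48, 12.15
The 3 values of 10.53 occupy positions 1–3 → each gets rank 1.
Batch X values → pooled ranks: 12.15→7, 11.48→6, 10.53→1, 11.43→5
Rank sum = 7 + 6 + 1 + 5 = 19

19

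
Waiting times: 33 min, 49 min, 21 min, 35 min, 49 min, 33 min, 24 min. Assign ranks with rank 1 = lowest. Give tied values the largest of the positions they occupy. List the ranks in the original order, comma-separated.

Sorted (ascending): 21, 24, 33, 33, 35, 49, 49
The 2 values of 33 occupy positions 3–4 → each gets rank 4.
The 2 values of 49 occupy positions 6–7 → each gets rank 7.

4, 7, 1, 5, 7, 4, 2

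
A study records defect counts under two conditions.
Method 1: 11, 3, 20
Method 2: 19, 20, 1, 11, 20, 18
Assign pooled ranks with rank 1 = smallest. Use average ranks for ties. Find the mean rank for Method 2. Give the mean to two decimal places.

5.25

Sorted (ascending): 1, 3, 11, 11, 18, 19, 20, 20, 20
The 2 values of 11 occupy positions 3–4 → average rank (3+4)/2 = 3.5.
The 3 values of 20 occupy positions 7–9 → average rank 8.
Method 2 values → pooled ranks: 19→6, 20→8, 1→1, 11→3.5, 20→8, 18→5
Mean rank = (6 + 8 + 1 + 3.5 + 8 + 5) / 6 = 5.25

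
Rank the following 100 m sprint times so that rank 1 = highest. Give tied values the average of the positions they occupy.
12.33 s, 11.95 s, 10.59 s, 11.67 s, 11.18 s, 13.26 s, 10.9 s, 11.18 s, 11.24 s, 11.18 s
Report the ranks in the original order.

Sorted (descending): 13.26, 12.33, 11.95, 11.67, 11.24, 11.18, 11.18, 11.18, 10.9, 10.59
The 3 values of 11.18 occupy positions 6–8 → average rank 7.

2, 3, 10, 4, 7, 1, 9, 7, 5, 7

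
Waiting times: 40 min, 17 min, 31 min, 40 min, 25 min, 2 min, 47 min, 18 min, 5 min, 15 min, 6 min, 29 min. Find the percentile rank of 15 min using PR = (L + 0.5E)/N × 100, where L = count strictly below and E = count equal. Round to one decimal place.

29.2

N = 12.
Strictly below 15: 3. Equal to 15: 1.
PR = (3 + 0.5·1)/12 × 100 = 29.2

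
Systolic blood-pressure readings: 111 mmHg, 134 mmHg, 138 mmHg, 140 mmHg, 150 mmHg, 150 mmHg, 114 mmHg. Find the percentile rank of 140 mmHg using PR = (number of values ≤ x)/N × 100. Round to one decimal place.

71.4

N = 7.
Strictly below 140: 4. Equal to 140: 1.
PR = 5/7 × 100 = 71.4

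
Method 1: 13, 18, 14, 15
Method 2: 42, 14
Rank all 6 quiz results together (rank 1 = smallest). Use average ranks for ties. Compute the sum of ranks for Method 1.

Sorted (ascending): 13, 14, 14, 15, 18, 42
The 2 values of 14 occupy positions 2–3 → average rank (2+3)/2 = 2.5.
Method 1 values → pooled ranks: 13→1, 18→5, 14→2.5, 15→4
Rank sum = 1 + 5 + 2.5 + 4 = 12.5

12.5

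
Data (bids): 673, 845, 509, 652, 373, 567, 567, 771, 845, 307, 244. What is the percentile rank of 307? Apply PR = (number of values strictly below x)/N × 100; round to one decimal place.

9.1

N = 11.
Strictly below 307: 1. Equal to 307: 1.
PR = 1/11 × 100 = 9.1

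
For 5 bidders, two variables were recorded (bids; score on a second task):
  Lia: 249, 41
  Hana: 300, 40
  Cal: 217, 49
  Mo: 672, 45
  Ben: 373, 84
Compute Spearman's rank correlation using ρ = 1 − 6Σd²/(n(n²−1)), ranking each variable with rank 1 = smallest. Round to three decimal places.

Ranks of variable 1: 2, 3, 1, 5, 4
Ranks of variable 2: 2, 1, 4, 3, 5
d = r₁ − r₂: 0, 2, -3, 2, -1
d²: 0, 4, 9, 4, 1; Σd² = 18
ρ = 1 − 6·18/(5·24) = 1 − 108/120 = 0.100

0.100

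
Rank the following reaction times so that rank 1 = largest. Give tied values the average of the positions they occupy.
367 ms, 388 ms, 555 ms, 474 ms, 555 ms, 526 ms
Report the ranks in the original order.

Sorted (descending): 555, 555, 526, 474, 388, 367
The 2 values of 555 occupy positions 1–2 → average rank (1+2)/2 = 1.5.

6, 5, 1.5, 4, 1.5, 3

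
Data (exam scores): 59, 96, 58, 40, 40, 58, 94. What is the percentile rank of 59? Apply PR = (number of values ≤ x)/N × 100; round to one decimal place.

71.4

N = 7.
Strictly below 59: 4. Equal to 59: 1.
PR = 5/7 × 100 = 71.4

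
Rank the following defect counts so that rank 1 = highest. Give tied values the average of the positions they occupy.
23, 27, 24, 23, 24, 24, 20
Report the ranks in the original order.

Sorted (descending): 27, 24, 24, 24, 23, 23, 20
The 3 values of 24 occupy positions 2–4 → average rank 3.
The 2 values of 23 occupy positions 5–6 → average rank (5+6)/2 = 5.5.

5.5, 1, 3, 5.5, 3, 3, 7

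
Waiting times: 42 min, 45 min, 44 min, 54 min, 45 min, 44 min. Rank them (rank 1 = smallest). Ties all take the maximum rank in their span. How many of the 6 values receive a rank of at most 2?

Sorted (ascending): 42, 44, 44, 45, 45, 54
The 2 values of 44 occupy positions 2–3 → each gets rank 3.
The 2 values of 45 occupy positions 4–5 → each gets rank 5.
Ranks ≤ 2: {1} → 1 value.

1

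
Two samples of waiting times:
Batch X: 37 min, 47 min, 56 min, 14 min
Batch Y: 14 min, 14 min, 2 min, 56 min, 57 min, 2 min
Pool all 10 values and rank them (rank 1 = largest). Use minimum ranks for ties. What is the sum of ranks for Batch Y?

Sorted (descending): 57, 56, 56, 47, 37, 14, 14, 14, 2, 2
The 2 values of 56 occupy positions 2–3 → each gets rank 2.
The 3 values of 14 occupy positions 6–8 → each gets rank 6.
The 2 values of 2 occupy positions 9–10 → each gets rank 9.
Batch Y values → pooled ranks: 14→6, 14→6, 2→9, 56→2, 57→1, 2→9
Rank sum = 6 + 6 + 9 + 2 + 1 + 9 = 33

33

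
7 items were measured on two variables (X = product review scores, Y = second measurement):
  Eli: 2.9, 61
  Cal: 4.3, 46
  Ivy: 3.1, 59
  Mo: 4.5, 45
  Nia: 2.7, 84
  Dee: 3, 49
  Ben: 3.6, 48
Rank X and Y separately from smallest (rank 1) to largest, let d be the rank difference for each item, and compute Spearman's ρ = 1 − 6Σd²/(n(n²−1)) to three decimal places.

-0.964

Ranks of variable 1: 2, 6, 4, 7, 1, 3, 5
Ranks of variable 2: 6, 2, 5, 1, 7, 4, 3
d = r₁ − r₂: -4, 4, -1, 6, -6, -1, 2
d²: 16, 16, 1, 36, 36, 1, 4; Σd² = 110
ρ = 1 − 6·110/(7·48) = 1 − 660/336 = -0.964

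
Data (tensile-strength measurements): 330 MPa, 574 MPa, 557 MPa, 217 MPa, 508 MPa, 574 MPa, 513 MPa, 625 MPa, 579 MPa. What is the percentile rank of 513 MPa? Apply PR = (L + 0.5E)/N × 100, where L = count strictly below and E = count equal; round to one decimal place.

38.9

N = 9.
Strictly below 513: 3. Equal to 513: 1.
PR = (3 + 0.5·1)/9 × 100 = 38.9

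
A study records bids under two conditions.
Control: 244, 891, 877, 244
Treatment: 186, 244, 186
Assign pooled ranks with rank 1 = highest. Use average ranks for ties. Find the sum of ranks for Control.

11

Sorted (descending): 891, 877, 244, 244, 244, 186, 186
The 3 values of 244 occupy positions 3–5 → average rank 4.
The 2 values of 186 occupy positions 6–7 → average rank (6+7)/2 = 6.5.
Control values → pooled ranks: 244→4, 891→1, 877→2, 244→4
Rank sum = 4 + 1 + 2 + 4 = 11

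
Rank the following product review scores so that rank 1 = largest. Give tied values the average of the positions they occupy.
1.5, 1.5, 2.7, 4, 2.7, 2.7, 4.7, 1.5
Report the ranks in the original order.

Sorted (descending): 4.7, 4, 2.7, 2.7, 2.7, 1.5, 1.5, 1.5
The 3 values of 2.7 occupy positions 3–5 → average rank 4.
The 3 values of 1.5 occupy positions 6–8 → average rank 7.

7, 7, 4, 2, 4, 4, 1, 7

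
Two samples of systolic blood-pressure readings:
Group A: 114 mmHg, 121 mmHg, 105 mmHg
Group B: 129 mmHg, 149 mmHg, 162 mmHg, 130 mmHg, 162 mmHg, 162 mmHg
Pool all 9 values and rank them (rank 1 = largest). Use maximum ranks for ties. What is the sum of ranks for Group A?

Sorted (descending): 162, 162, 162, 149, 130, 129, 121, 114, 105
The 3 values of 162 occupy positions 1–3 → each gets rank 3.
Group A values → pooled ranks: 114→8, 121→7, 105→9
Rank sum = 8 + 7 + 9 = 24

24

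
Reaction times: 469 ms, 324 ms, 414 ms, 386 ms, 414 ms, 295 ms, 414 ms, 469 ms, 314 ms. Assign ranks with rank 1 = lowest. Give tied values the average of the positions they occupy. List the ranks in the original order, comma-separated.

Sorted (ascending): 295, 314, 324, 386, 414, 414, 414, 469, 469
The 3 values of 414 occupy positions 5–7 → average rank 6.
The 2 values of 469 occupy positions 8–9 → average rank (8+9)/2 = 8.5.

8.5, 3, 6, 4, 6, 1, 6, 8.5, 2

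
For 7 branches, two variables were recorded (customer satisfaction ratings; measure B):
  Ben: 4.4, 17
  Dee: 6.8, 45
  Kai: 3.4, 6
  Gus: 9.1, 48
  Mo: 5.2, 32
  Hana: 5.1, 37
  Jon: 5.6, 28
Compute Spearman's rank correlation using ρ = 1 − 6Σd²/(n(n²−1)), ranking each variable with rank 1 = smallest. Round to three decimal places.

0.857

Ranks of variable 1: 2, 6, 1, 7, 4, 3, 5
Ranks of variable 2: 2, 6, 1, 7, 4, 5, 3
d = r₁ − r₂: 0, 0, 0, 0, 0, -2, 2
d²: 0, 0, 0, 0, 0, 4, 4; Σd² = 8
ρ = 1 − 6·8/(7·48) = 1 − 48/336 = 0.857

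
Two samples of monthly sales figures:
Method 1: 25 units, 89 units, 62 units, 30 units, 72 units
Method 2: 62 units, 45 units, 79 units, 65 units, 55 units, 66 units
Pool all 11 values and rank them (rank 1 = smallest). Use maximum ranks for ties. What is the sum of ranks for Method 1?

Sorted (ascending): 25, 30, 45, 55, 62, 62, 65, 66, 72, 79, 89
The 2 values of 62 occupy positions 5–6 → each gets rank 6.
Method 1 values → pooled ranks: 25→1, 89→11, 62→6, 30→2, 72→9
Rank sum = 1 + 11 + 6 + 2 + 9 = 29

29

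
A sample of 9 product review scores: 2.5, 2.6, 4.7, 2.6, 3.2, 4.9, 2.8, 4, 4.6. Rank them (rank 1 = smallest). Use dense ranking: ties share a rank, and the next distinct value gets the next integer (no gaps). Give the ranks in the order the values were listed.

Sorted (ascending): 2.5, 2.6, 2.6, 2.8, 3.2, 4, 4.6, 4.7, 4.9
The 2 values of 2.6 share dense rank 2.
Remaining distinct values take the next consecutive integers.

1, 2, 7, 2, 4, 8, 3, 5, 6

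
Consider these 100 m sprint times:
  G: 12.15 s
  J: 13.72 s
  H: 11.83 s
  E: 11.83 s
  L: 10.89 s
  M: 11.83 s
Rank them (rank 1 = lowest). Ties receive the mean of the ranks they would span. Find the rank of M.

3

Sorted (ascending): 10.89, 11.83, 11.83, 11.83, 12.15, 13.72
The 3 values of 11.83 occupy positions 2–4 → average rank 3.
M has value 11.83 s → rank 3.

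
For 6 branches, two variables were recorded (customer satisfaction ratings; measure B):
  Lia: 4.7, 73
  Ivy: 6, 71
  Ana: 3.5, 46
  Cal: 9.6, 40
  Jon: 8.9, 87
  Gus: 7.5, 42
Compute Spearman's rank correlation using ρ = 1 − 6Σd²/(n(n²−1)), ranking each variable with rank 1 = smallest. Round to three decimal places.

Ranks of variable 1: 2, 3, 1, 6, 5, 4
Ranks of variable 2: 5, 4, 3, 1, 6, 2
d = r₁ − r₂: -3, -1, -2, 5, -1, 2
d²: 9, 1, 4, 25, 1, 4; Σd² = 44
ρ = 1 − 6·44/(6·35) = 1 − 264/210 = -0.257

-0.257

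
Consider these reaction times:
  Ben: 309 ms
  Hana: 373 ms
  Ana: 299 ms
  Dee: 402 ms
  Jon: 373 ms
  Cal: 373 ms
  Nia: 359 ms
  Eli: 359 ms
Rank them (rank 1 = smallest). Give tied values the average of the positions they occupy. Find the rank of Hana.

Sorted (ascending): 299, 309, 359, 359, 373, 373, 373, 402
The 2 values of 359 occupy positions 3–4 → average rank (3+4)/2 = 3.5.
The 3 values of 373 occupy positions 5–7 → average rank 6.
Hana has value 373 ms → rank 6.

6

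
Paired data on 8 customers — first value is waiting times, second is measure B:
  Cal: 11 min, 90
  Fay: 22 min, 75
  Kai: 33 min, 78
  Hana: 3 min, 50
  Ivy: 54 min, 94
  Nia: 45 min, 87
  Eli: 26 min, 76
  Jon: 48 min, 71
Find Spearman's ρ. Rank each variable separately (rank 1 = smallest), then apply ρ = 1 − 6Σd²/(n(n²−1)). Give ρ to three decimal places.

0.405

Ranks of variable 1: 2, 3, 5, 1, 8, 6, 4, 7
Ranks of variable 2: 7, 3, 5, 1, 8, 6, 4, 2
d = r₁ − r₂: -5, 0, 0, 0, 0, 0, 0, 5
d²: 25, 0, 0, 0, 0, 0, 0, 25; Σd² = 50
ρ = 1 − 6·50/(8·63) = 1 − 300/504 = 0.405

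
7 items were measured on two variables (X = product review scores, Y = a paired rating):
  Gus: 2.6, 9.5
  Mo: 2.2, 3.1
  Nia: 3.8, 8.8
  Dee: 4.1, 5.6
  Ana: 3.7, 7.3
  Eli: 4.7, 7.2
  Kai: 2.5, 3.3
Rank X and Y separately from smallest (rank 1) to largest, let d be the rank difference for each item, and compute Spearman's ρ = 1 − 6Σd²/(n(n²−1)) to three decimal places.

0.357

Ranks of variable 1: 3, 1, 5, 6, 4, 7, 2
Ranks of variable 2: 7, 1, 6, 3, 5, 4, 2
d = r₁ − r₂: -4, 0, -1, 3, -1, 3, 0
d²: 16, 0, 1, 9, 1, 9, 0; Σd² = 36
ρ = 1 − 6·36/(7·48) = 1 − 216/336 = 0.357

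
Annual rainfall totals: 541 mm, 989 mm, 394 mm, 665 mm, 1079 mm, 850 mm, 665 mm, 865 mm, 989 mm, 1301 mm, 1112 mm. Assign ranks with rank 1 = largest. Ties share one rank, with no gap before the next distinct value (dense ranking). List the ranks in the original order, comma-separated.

8, 4, 9, 7, 3, 6, 7, 5, 4, 1, 2

Sorted (descending): 1301, 1112, 1079, 989, 989, 865, 850, 665, 665, 541, 394
The 2 values of 989 share dense rank 4.
The 2 values of 665 share dense rank 7.
Remaining distinct values take the next consecutive integers.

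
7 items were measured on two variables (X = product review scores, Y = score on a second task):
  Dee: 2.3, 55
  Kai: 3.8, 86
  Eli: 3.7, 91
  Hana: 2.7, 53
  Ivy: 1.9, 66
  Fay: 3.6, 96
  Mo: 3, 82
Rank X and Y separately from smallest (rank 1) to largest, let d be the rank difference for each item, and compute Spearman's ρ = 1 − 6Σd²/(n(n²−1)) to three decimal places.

Ranks of variable 1: 2, 7, 6, 3, 1, 5, 4
Ranks of variable 2: 2, 5, 6, 1, 3, 7, 4
d = r₁ − r₂: 0, 2, 0, 2, -2, -2, 0
d²: 0, 4, 0, 4, 4, 4, 0; Σd² = 16
ρ = 1 − 6·16/(7·48) = 1 − 96/336 = 0.714

0.714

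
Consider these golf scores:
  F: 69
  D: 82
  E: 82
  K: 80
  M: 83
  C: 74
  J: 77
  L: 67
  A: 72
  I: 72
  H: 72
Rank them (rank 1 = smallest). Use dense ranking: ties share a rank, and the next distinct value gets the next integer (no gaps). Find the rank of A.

3

Sorted (ascending): 67, 69, 72, 72, 72, 74, 77, 80, 82, 82, 83
The 3 values of 72 share dense rank 3.
The 2 values of 82 share dense rank 7.
Remaining distinct values take the next consecutive integers.
A has value 72 → rank 3.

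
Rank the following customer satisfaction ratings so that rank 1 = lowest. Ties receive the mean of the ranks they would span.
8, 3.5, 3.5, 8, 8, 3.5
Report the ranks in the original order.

5, 2, 2, 5, 5, 2

Sorted (ascending): 3.5, 3.5, 3.5, 8, 8, 8
The 3 values of 3.5 occupy positions 1–3 → average rank 2.
The 3 values of 8 occupy positions 4–6 → average rank 5.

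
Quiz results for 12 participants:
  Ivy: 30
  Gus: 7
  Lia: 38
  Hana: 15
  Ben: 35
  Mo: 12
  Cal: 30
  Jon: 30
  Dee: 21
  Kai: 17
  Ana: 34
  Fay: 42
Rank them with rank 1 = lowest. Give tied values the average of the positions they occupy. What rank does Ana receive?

9

Sorted (ascending): 7, 12, 15, 17, 21, 30, 30, 30, 34, 35, 38, 42
The 3 values of 30 occupy positions 6–8 → average rank 7.
Ana has value 34 → rank 9.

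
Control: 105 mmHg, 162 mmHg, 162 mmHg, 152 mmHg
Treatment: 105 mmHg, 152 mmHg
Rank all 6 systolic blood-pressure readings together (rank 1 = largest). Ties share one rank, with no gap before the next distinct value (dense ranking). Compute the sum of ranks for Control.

Sorted (descending): 162, 162, 152, 152, 105, 105
The 2 values of 162 share dense rank 1.
The 2 values of 152 share dense rank 2.
The 2 values of 105 share dense rank 3.
Control values → pooled ranks: 105→3, 162→1, 162→1, 152→2
Rank sum = 3 + 1 + 1 + 2 = 7

7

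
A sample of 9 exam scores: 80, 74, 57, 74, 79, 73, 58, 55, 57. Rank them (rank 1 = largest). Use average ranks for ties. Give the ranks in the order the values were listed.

Sorted (descending): 80, 79, 74, 74, 73, 58, 57, 57, 55
The 2 values of 74 occupy positions 3–4 → average rank (3+4)/2 = 3.5.
The 2 values of 57 occupy positions 7–8 → average rank (7+8)/2 = 7.5.

1, 3.5, 7.5, 3.5, 2, 5, 6, 9, 7.5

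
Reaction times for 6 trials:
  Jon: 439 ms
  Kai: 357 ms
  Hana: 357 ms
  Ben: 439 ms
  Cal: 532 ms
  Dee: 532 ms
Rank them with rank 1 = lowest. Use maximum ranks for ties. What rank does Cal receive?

Sorted (ascending): 357, 357, 439, 439, 532, 532
The 2 values of 357 occupy positions 1–2 → each gets rank 2.
The 2 values of 439 occupy positions 3–4 → each gets rank 4.
The 2 values of 532 occupy positions 5–6 → each gets rank 6.
Cal has value 532 ms → rank 6.

6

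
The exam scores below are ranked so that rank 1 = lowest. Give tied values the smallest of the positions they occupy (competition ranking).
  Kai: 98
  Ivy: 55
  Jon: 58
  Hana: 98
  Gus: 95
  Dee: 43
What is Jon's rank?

3

Sorted (ascending): 43, 55, 58, 95, 98, 98
The 2 values of 98 occupy positions 5–6 → each gets rank 5.
Jon has value 58 → rank 3.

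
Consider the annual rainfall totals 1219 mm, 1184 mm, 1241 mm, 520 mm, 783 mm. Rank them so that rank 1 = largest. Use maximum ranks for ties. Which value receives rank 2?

1219

Sorted (descending): 1241, 1219, 1184, 783, 520
No ties — each value takes its position as its rank.
Rank 2 → value 1219.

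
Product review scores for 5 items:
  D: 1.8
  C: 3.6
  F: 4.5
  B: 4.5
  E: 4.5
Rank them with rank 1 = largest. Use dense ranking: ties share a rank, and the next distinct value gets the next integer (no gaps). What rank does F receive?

Sorted (descending): 4.5, 4.5, 4.5, 3.6, 1.8
The 3 values of 4.5 share dense rank 1.
Remaining distinct values take the next consecutive integers.
F has value 4.5 → rank 1.

1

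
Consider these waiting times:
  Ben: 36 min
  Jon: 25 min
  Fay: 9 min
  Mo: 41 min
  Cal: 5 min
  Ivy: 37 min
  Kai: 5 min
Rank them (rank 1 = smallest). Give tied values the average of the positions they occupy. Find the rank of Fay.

Sorted (ascending): 5, 5, 9, 25, 36, 37, 41
The 2 values of 5 occupy positions 1–2 → average rank (1+2)/2 = 1.5.
Fay has value 9 min → rank 3.

3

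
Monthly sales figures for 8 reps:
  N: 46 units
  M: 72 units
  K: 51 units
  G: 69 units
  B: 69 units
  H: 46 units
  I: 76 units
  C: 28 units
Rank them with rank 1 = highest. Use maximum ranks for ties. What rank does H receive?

7

Sorted (descending): 76, 72, 69, 69, 51, 46, 46, 28
The 2 values of 69 occupy positions 3–4 → each gets rank 4.
The 2 values of 46 occupy positions 6–7 → each gets rank 7.
H has value 46 units → rank 7.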